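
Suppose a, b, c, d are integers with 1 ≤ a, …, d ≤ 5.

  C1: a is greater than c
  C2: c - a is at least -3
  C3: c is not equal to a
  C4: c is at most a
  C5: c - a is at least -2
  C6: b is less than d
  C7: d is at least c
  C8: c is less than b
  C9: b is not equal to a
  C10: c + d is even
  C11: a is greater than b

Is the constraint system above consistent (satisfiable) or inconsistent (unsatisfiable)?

Take a = 3, b = 2, c = 1, d = 5. Then constraint 2: c - a = -2; constraint 5: c - a = -2; constraint 10: c + d = 6 is even, and every other listed constraint is also met.

Satisfiable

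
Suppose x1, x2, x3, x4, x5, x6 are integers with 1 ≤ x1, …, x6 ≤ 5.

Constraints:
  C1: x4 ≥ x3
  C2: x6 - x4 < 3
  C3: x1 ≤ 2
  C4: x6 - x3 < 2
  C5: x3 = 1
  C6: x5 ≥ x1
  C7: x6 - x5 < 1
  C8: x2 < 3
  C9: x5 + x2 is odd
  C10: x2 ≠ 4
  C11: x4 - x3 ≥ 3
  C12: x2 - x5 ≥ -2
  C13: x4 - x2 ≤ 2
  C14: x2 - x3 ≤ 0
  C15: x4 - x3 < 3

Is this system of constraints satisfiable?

Unsatisfiable

Constraints 11, 13, and 14 give x3 − x2 ≥ 0, x2 − x4 ≥ -2, x4 − x3 ≥ 3.
Adding all 3 inequalities: the left sides telescope to 0, and the right sides sum to 0 + (-2) + 3 = 1. So 0 ≥ 1, which is false.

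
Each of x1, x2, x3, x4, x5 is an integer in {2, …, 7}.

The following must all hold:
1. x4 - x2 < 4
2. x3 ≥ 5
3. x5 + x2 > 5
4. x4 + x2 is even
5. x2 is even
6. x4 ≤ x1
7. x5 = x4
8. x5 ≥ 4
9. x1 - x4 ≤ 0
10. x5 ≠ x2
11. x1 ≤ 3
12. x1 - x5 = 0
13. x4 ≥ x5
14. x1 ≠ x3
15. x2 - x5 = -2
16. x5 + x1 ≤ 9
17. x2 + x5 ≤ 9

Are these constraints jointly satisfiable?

Unsatisfiable

From constraints 8 and 13: x4 ≥ x5 and x5 ≥ 4, so x4 ≥ 4. From constraints 6 and 11: x4 ≤ x1 and x1 ≤ 3, so x4 ≤ 3. But 3 < 4, so no value of x4 works.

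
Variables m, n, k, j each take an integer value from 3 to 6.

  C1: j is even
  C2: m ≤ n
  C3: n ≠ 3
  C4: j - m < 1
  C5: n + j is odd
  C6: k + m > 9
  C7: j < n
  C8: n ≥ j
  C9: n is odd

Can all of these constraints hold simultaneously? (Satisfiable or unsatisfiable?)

Setting (m, n, k, j) = (5, 5, 6, 4) satisfies everything: constraint 4: j - m = -1; constraint 6: k + m = 11, and the others follow.

Satisfiable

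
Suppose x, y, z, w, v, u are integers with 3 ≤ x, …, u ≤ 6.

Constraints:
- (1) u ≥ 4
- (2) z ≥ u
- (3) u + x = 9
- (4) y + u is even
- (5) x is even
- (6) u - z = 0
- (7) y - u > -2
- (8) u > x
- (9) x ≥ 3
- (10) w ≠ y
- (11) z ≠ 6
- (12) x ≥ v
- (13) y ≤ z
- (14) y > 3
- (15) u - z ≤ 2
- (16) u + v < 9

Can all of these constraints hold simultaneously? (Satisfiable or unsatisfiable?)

Setting (x, y, z, w, v, u) = (4, 5, 5, 6, 3, 5) satisfies everything: constraint 3: u + x = 9; constraint 6: u - z = 0; constraint 7: y - u = 0, and the others follow.

Satisfiable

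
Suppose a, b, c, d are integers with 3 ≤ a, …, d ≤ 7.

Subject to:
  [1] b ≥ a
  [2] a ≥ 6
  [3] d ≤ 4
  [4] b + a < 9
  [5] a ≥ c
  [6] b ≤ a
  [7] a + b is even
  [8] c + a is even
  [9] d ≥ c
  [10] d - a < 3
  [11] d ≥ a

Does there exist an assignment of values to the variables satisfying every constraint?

Unsatisfiable

From constraints 2 and 11: d ≥ a and a ≥ 6, so d ≥ 6. From constraint 3: d ≤ 4. But 4 < 6, so no value of d works.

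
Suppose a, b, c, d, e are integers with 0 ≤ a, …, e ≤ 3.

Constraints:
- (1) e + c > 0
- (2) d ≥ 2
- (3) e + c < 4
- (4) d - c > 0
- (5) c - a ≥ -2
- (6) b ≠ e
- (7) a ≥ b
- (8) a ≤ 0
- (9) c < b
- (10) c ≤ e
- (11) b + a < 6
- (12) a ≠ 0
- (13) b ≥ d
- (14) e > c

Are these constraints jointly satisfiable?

From constraints 2 and 13: b ≥ d and d ≥ 2, so b ≥ 2. From constraints 7 and 8: b ≤ a and a ≤ 0, so b ≤ 0. But 0 < 2, so no value of b works.

Unsatisfiable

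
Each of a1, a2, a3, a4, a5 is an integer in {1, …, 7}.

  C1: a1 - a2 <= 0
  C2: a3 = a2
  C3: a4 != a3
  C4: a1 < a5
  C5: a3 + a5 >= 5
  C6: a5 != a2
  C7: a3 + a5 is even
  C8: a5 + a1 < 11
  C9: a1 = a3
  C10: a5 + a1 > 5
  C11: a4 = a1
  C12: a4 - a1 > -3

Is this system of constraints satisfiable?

Unsatisfiable

From constraints 9 and 11, a4 = a1 = a3, so a4 = a3. But constraint 3 says a4 ≠ a3. Contradiction.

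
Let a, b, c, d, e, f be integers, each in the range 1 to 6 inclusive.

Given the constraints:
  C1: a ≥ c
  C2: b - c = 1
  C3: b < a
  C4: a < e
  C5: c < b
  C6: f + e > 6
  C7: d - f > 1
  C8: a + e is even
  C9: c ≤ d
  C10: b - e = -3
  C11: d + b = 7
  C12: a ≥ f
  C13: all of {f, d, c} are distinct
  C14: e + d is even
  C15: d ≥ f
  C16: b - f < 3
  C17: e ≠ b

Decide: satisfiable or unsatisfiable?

Setting (a, b, c, d, e, f) = (4, 3, 2, 4, 6, 1) satisfies everything: constraint 2: b - c = 1; constraint 6: f + e = 7, and the others follow.

Satisfiable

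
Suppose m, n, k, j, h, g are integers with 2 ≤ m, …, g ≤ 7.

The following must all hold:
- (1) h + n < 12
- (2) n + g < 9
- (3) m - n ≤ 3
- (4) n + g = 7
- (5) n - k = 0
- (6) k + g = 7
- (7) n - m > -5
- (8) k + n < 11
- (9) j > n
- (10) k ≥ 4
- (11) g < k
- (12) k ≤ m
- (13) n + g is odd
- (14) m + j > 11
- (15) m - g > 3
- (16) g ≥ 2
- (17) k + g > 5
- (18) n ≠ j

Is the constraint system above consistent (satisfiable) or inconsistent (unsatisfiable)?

One satisfying assignment is m = 7, n = 4, k = 4, j = 5, h = 6, g = 3.
For the less obvious constraints — constraint 1: h + n = 10; constraint 2: n + g = 7; constraint 3: m - n = 3 — and the others hold by inspection.

Satisfiable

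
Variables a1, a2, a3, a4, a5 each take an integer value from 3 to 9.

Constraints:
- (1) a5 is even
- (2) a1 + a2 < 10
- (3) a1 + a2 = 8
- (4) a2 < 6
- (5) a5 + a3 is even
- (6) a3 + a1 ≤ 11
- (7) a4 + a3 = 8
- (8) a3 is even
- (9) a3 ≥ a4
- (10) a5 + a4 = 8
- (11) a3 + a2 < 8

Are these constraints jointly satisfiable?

Setting (a1, a2, a3, a4, a5) = (5, 3, 4, 4, 4) satisfies everything: constraint 2: a1 + a2 = 8; constraint 3: a1 + a2 = 8; constraint 6: a3 + a1 = 9, and the others follow.

Satisfiable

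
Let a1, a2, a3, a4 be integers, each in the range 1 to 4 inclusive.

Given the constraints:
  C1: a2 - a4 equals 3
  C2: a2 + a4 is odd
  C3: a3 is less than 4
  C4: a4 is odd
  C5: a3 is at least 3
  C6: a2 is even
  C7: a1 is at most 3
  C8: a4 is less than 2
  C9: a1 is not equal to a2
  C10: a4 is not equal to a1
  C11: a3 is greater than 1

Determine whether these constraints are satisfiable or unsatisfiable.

One satisfying assignment is a1 = 3, a2 = 4, a3 = 3, a4 = 1.
For the less obvious constraints — constraint 1: a2 - a4 = 3; constraint 2: a2 + a4 = 5 is odd; constraint 4: a4 = 1 is odd — and the others hold by inspection.

Satisfiable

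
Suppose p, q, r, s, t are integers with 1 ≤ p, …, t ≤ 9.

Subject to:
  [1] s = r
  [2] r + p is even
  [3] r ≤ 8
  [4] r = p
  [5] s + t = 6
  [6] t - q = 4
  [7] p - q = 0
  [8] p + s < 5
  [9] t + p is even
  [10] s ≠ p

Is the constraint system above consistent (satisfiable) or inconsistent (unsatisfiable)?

From constraints 1 and 4, s = r = p, so s = p. But constraint 10 says s ≠ p. Contradiction.

Unsatisfiable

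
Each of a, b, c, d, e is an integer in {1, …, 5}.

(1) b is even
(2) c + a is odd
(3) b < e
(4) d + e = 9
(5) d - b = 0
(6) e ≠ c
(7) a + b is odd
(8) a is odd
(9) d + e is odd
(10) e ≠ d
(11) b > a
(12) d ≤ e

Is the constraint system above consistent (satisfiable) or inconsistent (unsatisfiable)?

Satisfiable

Try a = 1, b = 4, c = 2, d = 4, e = 5.
Check constraint 1: b = 4 is even; constraint 4: d + e = 9; constraint 5: d - b = 0. The remaining constraints are straightforward to verify.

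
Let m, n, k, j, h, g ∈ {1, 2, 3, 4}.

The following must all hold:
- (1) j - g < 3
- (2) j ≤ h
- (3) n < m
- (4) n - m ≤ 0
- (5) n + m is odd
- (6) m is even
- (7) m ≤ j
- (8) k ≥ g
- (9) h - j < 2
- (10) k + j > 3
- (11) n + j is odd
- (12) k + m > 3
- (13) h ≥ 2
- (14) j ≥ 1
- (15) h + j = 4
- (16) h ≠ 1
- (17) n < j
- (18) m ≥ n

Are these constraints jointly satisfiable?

Satisfiable

Try m = 2, n = 1, k = 3, j = 2, h = 2, g = 1.
Check constraint 1: j - g = 1; constraint 4: n - m = -1. The remaining constraints are straightforward to verify.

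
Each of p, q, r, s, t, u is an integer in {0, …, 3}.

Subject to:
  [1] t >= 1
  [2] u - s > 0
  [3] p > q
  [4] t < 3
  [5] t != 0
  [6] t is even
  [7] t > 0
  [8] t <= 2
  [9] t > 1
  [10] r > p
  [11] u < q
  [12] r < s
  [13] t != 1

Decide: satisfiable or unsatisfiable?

Unsatisfiable

Constraints 2, 3, 10, 11, and 12 give u < q, q < p, p < r, r < s, s < u. Chaining: u < q < p < r < s < u, which forces u < u — impossible.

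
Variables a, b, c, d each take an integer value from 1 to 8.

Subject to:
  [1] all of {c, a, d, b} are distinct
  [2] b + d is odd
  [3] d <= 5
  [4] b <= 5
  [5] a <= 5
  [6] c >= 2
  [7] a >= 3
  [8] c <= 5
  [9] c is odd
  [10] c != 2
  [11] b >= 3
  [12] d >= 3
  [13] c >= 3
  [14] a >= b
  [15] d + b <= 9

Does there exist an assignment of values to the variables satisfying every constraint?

Unsatisfiable

Constraints 3, 4, 5, 7, 8, 11, 12, and 13 confine each of c, a, d, b to the 3 values {3, …, 5}.
Constraint 1 requires all 4 of them to be distinct, but only 3 values are available — impossible by the pigeonhole principle.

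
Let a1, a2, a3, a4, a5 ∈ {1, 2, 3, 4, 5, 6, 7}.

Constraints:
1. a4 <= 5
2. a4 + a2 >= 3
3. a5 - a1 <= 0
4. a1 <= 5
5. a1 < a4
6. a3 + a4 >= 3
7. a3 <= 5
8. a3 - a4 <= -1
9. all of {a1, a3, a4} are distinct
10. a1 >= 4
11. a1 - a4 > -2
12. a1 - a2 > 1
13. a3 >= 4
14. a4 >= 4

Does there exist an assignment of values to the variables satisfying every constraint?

Constraints 1, 4, 7, 10, 13, and 14 confine each of a1, a3, a4 to the 2 values {4, 5}.
Constraint 9 requires all 3 of them to be distinct, but only 2 values are available — impossible by the pigeonhole principle.

Unsatisfiable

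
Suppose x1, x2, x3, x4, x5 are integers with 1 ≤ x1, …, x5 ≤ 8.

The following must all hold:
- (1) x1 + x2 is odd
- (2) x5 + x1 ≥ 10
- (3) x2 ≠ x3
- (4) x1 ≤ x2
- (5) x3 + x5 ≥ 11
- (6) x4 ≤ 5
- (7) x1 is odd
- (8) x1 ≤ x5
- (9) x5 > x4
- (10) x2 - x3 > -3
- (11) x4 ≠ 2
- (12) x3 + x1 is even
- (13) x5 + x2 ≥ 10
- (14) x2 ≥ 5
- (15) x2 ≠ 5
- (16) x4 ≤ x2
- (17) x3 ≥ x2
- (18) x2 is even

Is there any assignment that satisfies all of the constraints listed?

Satisfiable

Take x1 = 5, x2 = 6, x3 = 7, x4 = 4, x5 = 6. Then constraint 2: x5 + x1 = 11; constraint 5: x3 + x5 = 13; constraint 10: x2 - x3 = -1, and every other listed constraint is also met.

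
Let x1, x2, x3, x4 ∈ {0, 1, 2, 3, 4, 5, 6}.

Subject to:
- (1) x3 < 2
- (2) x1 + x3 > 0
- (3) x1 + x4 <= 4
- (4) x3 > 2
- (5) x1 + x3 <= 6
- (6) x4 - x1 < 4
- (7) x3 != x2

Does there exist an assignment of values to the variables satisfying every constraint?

Unsatisfiable

From constraint 4: x3 ≥ 3. From constraint 1: x3 ≤ 1. But 1 < 3, so no value of x3 works.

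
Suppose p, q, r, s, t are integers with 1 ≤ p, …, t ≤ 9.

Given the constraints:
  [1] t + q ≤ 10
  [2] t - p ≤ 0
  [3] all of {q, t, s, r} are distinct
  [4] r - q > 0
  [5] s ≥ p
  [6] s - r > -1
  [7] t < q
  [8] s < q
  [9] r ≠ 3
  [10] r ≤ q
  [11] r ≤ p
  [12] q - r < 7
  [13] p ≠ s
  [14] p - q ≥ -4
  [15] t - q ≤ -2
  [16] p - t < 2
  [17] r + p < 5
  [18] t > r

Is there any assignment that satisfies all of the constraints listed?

Constraints 2, 4, 5, 8, and 18 give s < q, q < r, r < t, t ≤ p, p ≤ s. Chaining: s < q < r < t ≤ p ≤ s, which forces s < s — impossible.

Unsatisfiable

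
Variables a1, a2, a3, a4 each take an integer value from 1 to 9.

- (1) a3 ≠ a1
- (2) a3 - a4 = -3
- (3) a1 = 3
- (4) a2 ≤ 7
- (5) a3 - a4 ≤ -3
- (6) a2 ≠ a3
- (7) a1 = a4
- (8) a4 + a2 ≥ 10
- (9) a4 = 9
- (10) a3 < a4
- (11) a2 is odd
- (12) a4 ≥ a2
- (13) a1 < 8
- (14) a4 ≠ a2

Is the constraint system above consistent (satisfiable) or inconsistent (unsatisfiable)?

Constraint 3 fixes a1 = 3 and constraint 9 fixes a4 = 9, but constraint 7 requires a1 = a4. Since 3 ≠ 9, contradiction.

Unsatisfiable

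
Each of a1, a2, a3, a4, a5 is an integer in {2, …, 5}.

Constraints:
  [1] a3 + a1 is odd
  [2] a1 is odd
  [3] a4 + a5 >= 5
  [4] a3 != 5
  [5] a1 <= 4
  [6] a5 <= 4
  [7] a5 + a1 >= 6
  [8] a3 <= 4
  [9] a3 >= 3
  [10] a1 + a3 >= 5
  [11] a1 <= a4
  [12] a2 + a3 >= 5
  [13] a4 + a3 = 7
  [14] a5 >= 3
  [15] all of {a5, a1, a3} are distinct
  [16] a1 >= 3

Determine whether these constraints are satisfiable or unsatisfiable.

Unsatisfiable

Constraints 5, 6, 8, 9, 14, and 16 confine each of a5, a1, a3 to the 2 values {3, 4}.
Constraint 15 requires all 3 of them to be distinct, but only 2 values are available — impossible by the pigeonhole principle.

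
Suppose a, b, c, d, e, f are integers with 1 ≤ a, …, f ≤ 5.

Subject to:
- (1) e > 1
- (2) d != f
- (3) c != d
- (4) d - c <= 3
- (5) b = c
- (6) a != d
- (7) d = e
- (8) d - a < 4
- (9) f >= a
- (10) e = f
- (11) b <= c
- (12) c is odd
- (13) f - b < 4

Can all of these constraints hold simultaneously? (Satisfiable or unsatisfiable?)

From constraints 7 and 10, d = e = f, so d = f. But constraint 2 says d ≠ f. Contradiction.

Unsatisfiable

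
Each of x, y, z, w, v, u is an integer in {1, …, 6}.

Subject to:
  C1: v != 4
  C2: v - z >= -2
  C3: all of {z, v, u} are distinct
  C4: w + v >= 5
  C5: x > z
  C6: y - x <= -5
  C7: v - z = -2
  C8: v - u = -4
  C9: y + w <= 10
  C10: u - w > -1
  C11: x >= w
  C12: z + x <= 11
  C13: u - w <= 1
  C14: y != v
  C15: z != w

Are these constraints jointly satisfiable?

Satisfiable

One satisfying assignment is x = 6, y = 1, z = 4, w = 6, v = 2, u = 6.
For the less obvious constraints — constraint 2: v - z = -2; constraint 4: w + v = 8 — and the others hold by inspection.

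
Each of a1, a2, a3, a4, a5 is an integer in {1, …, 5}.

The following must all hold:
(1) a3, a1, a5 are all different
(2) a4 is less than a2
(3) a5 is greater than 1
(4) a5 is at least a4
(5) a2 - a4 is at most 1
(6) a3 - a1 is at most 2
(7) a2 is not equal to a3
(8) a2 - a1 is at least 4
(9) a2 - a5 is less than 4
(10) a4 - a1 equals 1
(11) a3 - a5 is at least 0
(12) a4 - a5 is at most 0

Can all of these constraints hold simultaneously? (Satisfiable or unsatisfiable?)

Constraints 5, 6, 8, 11, and 12 give a1 − a3 ≥ -2, a3 − a5 ≥ 0, a5 − a4 ≥ 0, a4 − a2 ≥ -1, a2 − a1 ≥ 4.
Adding all 5 inequalities: the left sides telescope to 0, and the right sides sum to (-2) + 0 + 0 + (-1) + 4 = 1. So 0 ≥ 1, which is false.

Unsatisfiable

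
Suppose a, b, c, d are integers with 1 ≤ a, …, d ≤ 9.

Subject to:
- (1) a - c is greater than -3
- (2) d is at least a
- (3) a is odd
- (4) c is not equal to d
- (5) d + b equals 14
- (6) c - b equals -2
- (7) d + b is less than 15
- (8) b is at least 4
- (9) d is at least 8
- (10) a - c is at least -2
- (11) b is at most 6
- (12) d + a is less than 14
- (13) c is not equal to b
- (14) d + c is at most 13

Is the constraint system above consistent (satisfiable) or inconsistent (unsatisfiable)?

Satisfiable

Setting (a, b, c, d) = (3, 5, 3, 9) satisfies everything: constraint 1: a - c = 0; constraint 5: d + b = 14; constraint 6: c - b = -2, and the others follow.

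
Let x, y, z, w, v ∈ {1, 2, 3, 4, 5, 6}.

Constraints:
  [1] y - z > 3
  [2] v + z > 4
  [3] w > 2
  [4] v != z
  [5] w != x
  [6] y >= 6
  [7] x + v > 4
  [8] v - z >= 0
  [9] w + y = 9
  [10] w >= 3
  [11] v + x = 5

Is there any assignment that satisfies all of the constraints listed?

Satisfiable

Take x = 1, y = 6, z = 2, w = 3, v = 4. Then constraint 1: y - z = 4; constraint 2: v + z = 6, and every other listed constraint is also met.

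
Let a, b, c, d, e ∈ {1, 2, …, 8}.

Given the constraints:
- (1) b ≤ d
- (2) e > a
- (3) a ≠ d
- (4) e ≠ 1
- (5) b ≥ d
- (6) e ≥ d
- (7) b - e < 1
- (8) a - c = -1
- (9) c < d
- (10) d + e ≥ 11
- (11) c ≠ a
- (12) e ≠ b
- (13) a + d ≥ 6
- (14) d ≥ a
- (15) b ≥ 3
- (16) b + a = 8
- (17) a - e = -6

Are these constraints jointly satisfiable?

One satisfying assignment is a = 2, b = 6, c = 3, d = 6, e = 8.
For the less obvious constraints — constraint 7: b - e = -2; constraint 8: a - c = -1 — and the others hold by inspection.

Satisfiable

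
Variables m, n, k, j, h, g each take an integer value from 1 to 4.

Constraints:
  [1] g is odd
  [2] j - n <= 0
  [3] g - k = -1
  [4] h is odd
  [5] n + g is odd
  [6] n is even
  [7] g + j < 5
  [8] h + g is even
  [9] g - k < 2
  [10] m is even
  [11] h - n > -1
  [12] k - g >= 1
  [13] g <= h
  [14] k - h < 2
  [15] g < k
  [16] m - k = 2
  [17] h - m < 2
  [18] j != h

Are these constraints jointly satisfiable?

Satisfiable

The assignment m = 4, n = 2, k = 2, j = 2, h = 3, g = 1 works:
  constraint 2 holds since j - n = 0.
  constraint 3 holds since g - k = -1.
  constraint 7 holds since g + j = 3.
The rest check out directly.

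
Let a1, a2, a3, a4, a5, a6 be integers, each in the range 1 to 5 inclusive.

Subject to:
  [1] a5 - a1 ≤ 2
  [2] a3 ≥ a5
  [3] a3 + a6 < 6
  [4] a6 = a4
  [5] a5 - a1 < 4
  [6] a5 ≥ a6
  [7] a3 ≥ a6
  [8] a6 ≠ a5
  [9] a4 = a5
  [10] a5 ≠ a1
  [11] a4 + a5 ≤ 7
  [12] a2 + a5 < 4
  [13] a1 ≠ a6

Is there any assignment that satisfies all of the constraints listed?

From constraints 4 and 9, a6 = a4 = a5, so a6 = a5. But constraint 8 says a6 ≠ a5. Contradiction.

Unsatisfiable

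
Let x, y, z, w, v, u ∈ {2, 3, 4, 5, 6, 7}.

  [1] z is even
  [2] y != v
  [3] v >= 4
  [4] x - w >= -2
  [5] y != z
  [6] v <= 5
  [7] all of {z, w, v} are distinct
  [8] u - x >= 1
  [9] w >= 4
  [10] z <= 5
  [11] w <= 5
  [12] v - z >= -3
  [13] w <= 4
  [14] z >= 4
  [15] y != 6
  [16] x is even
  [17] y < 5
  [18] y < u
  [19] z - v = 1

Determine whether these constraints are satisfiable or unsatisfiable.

Constraints 3, 6, 9, 10, 11, and 14 confine each of z, w, v to the 2 values {4, 5}.
Constraint 7 requires all 3 of them to be distinct, but only 2 values are available — impossible by the pigeonhole principle.

Unsatisfiable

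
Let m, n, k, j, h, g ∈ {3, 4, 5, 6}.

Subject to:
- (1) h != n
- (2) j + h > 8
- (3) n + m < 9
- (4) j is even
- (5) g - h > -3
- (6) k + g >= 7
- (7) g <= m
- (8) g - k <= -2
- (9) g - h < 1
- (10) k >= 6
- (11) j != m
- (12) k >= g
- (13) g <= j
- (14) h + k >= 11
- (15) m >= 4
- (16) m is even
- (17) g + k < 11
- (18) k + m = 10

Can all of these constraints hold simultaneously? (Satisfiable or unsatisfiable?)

Satisfiable

Take m = 4, n = 3, k = 6, j = 6, h = 5, g = 4. Then constraint 2: j + h = 11; constraint 3: n + m = 7, and every other listed constraint is also met.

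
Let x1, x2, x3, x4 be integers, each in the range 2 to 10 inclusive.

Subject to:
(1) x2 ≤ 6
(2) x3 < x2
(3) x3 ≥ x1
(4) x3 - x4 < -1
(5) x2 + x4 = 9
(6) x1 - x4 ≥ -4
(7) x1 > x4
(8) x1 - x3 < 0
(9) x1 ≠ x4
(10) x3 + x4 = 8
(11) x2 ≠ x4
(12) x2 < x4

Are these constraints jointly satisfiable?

Constraints 2, 7, 8, and 12 give x3 < x2, x2 < x4, x4 < x1, x1 < x3. Chaining: x3 < x2 < x4 < x1 < x3, which forces x3 < x3 — impossible.

Unsatisfiable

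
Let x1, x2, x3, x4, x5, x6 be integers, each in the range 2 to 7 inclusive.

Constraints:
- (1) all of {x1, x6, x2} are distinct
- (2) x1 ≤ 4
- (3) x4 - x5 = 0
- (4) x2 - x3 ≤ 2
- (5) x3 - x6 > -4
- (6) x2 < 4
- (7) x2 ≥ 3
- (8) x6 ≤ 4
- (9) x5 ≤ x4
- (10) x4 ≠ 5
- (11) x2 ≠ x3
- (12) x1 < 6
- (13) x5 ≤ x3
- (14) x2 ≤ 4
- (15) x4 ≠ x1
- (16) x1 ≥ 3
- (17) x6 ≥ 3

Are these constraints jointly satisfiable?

Constraints 2, 7, 8, 14, 16, and 17 confine each of x1, x6, x2 to the 2 values {3, 4}.
Constraint 1 requires all 3 of them to be distinct, but only 2 values are available — impossible by the pigeonhole principle.

Unsatisfiable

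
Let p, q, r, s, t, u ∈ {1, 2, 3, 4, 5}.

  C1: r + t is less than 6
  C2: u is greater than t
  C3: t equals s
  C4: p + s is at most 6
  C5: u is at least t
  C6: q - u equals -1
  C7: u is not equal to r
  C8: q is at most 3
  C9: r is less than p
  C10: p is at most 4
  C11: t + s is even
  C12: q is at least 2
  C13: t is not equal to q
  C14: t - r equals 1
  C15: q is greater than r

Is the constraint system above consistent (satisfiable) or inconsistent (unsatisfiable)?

Setting (p, q, r, s, t, u) = (3, 3, 1, 2, 2, 4) satisfies everything: constraint 1: r + t = 3; constraint 4: p + s = 5; constraint 6: q - u = -1, and the others follow.

Satisfiable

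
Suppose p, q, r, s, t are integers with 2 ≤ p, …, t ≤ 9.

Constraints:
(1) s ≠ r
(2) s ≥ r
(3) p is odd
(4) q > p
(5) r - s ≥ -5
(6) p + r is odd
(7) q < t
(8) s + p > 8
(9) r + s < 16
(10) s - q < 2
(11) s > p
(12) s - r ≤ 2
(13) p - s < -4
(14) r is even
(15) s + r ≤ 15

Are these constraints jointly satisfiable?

Take p = 3, q = 7, r = 6, s = 8, t = 8. Then constraint 5: r - s = -2; constraint 8: s + p = 11, and every other listed constraint is also met.

Satisfiable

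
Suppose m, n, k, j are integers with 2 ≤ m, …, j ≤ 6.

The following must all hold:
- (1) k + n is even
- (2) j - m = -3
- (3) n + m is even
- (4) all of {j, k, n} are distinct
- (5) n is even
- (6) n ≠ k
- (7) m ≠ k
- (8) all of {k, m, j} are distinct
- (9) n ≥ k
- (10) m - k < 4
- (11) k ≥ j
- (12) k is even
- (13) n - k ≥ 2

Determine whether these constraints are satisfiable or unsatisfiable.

Satisfiable

One satisfying assignment is m = 6, n = 6, k = 4, j = 3.
For the less obvious constraints — constraint 2: j - m = -3; constraint 10: m - k = 2; constraint 13: n - k = 2 — and the others hold by inspection.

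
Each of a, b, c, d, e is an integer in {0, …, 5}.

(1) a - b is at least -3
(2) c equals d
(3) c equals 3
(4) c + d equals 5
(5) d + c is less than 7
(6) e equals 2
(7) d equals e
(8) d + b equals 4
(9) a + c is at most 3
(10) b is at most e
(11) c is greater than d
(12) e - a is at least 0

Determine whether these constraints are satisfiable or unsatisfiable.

Unsatisfiable

Constraint 3 fixes c = 3 and constraint 6 fixes e = 2. Constraints 2 and 7 give c = d = e, so c = e. But 3 ≠ 2 — contradiction.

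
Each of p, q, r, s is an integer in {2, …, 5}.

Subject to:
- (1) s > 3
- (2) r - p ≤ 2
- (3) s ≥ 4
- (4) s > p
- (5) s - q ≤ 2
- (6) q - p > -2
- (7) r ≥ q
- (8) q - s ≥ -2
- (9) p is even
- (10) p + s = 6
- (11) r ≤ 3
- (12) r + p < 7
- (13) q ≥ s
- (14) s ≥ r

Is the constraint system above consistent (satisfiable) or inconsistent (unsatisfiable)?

Unsatisfiable

From constraints 3 and 13: q ≥ s and s ≥ 4, so q ≥ 4. From constraints 7 and 11: q ≤ r and r ≤ 3, so q ≤ 3. But 3 < 4, so no value of q works.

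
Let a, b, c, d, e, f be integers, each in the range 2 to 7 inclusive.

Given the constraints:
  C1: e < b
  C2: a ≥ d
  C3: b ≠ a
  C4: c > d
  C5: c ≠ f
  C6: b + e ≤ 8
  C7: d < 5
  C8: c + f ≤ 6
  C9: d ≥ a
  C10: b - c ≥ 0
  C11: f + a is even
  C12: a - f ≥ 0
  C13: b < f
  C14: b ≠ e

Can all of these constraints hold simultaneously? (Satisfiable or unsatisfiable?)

Unsatisfiable

Constraints 4, 9, 10, 12, and 13 give c ≤ b, b < f, f ≤ a, a ≤ d, d < c. Chaining: c ≤ b < f ≤ a ≤ d < c, which forces c < c — impossible.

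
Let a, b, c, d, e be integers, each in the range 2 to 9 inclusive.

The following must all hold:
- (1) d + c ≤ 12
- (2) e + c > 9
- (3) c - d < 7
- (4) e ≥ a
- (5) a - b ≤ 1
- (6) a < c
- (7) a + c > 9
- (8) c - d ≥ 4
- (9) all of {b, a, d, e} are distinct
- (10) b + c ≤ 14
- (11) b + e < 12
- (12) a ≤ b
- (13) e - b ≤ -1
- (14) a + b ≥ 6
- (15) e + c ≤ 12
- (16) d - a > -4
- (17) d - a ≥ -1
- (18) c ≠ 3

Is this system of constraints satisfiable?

Satisfiable

The assignment a = 3, b = 5, c = 7, d = 2, e = 4 works:
  constraint 1 holds since d + c = 9.
  constraint 2 holds since e + c = 11.
The rest check out directly.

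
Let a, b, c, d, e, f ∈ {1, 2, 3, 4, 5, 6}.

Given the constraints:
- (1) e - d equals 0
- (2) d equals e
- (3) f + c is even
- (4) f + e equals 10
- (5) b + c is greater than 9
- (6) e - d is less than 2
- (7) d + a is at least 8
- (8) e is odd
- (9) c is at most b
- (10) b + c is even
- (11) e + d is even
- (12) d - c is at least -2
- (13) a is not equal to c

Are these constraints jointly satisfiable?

Try a = 6, b = 5, c = 5, d = 5, e = 5, f = 5.
Check constraint 1: e - d = 0; constraint 4: f + e = 10; constraint 5: b + c = 10. The remaining constraints are straightforward to verify.

Satisfiable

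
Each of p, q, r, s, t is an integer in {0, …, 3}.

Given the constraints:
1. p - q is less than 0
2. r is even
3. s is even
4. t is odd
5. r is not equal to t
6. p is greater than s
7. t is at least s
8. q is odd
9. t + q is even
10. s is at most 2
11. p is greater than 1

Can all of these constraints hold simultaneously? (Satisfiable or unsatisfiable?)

Satisfiable

One satisfying assignment is p = 2, q = 3, r = 0, s = 0, t = 3.
For the less obvious constraints — constraint 1: p - q = -1; constraint 2: r = 0 is even — and the others hold by inspection.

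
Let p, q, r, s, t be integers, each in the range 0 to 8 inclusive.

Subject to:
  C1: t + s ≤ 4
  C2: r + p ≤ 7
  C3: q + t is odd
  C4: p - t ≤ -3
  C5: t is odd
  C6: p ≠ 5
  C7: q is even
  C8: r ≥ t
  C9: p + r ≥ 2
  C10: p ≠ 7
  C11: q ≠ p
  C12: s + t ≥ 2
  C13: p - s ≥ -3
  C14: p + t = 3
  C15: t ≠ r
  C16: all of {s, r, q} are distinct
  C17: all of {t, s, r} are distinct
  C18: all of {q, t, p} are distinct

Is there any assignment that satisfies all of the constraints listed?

One satisfying assignment is p = 0, q = 4, r = 5, s = 0, t = 3.
For the less obvious constraints — constraint 1: t + s = 3; constraint 2: r + p = 5 — and the others hold by inspection.

Satisfiable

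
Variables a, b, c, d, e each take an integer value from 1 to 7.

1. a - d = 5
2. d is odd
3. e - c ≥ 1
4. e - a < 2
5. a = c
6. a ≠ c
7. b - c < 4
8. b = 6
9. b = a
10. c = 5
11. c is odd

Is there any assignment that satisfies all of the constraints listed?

Constraint 8 fixes b = 6 and constraint 10 fixes c = 5. Constraints 5 and 9 give b = a = c, so b = c. But 6 ≠ 5 — contradiction.

Unsatisfiable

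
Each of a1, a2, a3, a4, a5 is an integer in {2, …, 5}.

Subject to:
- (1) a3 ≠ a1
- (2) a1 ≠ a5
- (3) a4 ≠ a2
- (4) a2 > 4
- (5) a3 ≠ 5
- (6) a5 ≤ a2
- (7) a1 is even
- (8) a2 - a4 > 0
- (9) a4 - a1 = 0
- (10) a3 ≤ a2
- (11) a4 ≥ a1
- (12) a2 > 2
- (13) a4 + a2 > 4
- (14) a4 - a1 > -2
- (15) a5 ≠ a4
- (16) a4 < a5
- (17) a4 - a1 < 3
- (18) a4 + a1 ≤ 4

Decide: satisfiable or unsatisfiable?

The assignment a1 = 2, a2 = 5, a3 = 4, a4 = 2, a5 = 5 works:
  constraint 8 holds since a2 - a4 = 3.
  constraint 9 holds since a4 - a1 = 0.
  constraint 13 holds since a4 + a2 = 7.
The rest check out directly.

Satisfiable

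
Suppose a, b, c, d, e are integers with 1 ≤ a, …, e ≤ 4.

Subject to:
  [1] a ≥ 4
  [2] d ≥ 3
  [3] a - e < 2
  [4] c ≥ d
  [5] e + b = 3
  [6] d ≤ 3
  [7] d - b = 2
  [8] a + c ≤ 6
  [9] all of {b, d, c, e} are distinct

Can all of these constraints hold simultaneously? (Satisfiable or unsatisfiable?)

Unsatisfiable

From constraint 1: a ≥ 4. From constraints 2 and 4: c ≥ d ≥ 3. Hence a + c ≥ 7. But constraint 8 requires a + c ≤ 6, and 6 < 7. Contradiction.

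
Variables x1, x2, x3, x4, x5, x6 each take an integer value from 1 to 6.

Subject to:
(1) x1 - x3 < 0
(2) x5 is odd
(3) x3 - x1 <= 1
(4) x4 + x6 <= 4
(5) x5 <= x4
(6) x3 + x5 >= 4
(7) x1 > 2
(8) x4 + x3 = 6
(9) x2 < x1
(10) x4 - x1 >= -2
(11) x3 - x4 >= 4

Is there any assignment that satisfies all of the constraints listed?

Unsatisfiable

Constraints 3, 10, and 11 give x3 − x4 ≥ 4, x4 − x1 ≥ -2, x1 − x3 ≥ -1.
Adding all 3 inequalities: the left sides telescope to 0, and the right sides sum to 4 + (-2) + (-1) = 1. So 0 ≥ 1, which is false.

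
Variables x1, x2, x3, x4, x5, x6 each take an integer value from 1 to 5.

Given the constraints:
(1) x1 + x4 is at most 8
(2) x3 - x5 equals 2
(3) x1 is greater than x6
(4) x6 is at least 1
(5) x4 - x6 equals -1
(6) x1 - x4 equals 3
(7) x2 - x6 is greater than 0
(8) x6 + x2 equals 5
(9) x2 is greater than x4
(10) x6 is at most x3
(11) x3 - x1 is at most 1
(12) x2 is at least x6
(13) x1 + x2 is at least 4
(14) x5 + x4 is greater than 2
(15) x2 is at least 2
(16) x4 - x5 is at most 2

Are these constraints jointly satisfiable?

The assignment x1 = 4, x2 = 3, x3 = 4, x4 = 1, x5 = 2, x6 = 2 works:
  constraint 1 holds since x1 + x4 = 5.
  constraint 2 holds since x3 - x5 = 2.
  constraint 5 holds since x4 - x6 = -1.
The rest check out directly.

Satisfiable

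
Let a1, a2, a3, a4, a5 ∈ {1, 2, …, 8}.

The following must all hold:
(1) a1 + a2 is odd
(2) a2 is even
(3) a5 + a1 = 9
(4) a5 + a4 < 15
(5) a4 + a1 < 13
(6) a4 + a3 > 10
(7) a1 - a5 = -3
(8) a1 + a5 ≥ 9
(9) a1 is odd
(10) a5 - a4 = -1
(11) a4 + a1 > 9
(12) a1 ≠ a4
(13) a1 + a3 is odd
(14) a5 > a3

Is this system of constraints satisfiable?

One satisfying assignment is a1 = 3, a2 = 8, a3 = 4, a4 = 7, a5 = 6.
For the less obvious constraints — constraint 3: a5 + a1 = 9; constraint 4: a5 + a4 = 13 — and the others hold by inspection.

Satisfiable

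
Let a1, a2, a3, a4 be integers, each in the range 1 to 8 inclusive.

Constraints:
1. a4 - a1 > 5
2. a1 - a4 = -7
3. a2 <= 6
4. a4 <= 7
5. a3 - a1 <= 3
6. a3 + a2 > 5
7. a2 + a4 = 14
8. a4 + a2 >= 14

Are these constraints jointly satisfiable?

From constraint 4: a4 ≤ 7. From constraint 3: a2 ≤ 6. Hence a4 + a2 ≤ 13. But constraint 8 requires a4 + a2 ≥ 14, and 14 > 13. Contradiction.

Unsatisfiable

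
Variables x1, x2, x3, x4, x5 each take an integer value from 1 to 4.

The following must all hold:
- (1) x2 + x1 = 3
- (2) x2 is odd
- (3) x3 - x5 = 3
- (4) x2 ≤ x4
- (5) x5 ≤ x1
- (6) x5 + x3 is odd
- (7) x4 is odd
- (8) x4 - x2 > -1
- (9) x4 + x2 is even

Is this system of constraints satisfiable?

Satisfiable

Try x1 = 2, x2 = 1, x3 = 4, x4 = 3, x5 = 1.
Check constraint 1: x2 + x1 = 3; constraint 3: x3 - x5 = 3. The remaining constraints are straightforward to verify.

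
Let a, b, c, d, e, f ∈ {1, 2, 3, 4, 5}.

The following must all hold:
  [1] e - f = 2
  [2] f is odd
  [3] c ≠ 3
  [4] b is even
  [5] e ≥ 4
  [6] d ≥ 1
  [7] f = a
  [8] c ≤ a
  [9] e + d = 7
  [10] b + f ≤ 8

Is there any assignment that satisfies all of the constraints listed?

Satisfiable

Take a = 3, b = 4, c = 1, d = 2, e = 5, f = 3. Then constraint 1: e - f = 2; constraint 9: e + d = 7, and every other listed constraint is also met.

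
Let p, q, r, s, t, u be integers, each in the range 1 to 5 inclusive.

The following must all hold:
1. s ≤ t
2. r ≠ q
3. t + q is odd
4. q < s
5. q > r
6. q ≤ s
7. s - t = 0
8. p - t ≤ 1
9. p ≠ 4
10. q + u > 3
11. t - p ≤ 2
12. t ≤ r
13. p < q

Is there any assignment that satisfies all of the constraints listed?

Unsatisfiable

Constraints 1, 4, 5, and 12 give r < q, q < s, s ≤ t, t ≤ r. Chaining: r < q < s ≤ t ≤ r, which forces r < r — impossible.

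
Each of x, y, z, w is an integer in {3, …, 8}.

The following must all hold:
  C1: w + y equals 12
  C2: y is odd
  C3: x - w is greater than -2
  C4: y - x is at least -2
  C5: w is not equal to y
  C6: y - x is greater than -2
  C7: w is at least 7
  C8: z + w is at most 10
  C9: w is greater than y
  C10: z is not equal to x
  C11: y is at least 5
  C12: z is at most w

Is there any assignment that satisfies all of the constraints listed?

Satisfiable

Try x = 6, y = 5, z = 3, w = 7.
Check constraint 1: w + y = 12; constraint 3: x - w = -1; constraint 4: y - x = -1. The remaining constraints are straightforward to verify.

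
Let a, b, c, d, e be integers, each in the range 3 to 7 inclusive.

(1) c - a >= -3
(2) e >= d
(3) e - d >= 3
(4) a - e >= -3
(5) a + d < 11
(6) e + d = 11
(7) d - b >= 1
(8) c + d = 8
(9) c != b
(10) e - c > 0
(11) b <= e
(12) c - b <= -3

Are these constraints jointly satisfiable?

Constraints 1, 3, 4, 7, and 12 give d − b ≥ 1, b − c ≥ 3, c − a ≥ -3, a − e ≥ -3, e − d ≥ 3.
Adding all 5 inequalities: the left sides telescope to 0, and the right sides sum to 1 + 3 + (-3) + (-3) + 3 = 1. So 0 ≥ 1, which is false.

Unsatisfiable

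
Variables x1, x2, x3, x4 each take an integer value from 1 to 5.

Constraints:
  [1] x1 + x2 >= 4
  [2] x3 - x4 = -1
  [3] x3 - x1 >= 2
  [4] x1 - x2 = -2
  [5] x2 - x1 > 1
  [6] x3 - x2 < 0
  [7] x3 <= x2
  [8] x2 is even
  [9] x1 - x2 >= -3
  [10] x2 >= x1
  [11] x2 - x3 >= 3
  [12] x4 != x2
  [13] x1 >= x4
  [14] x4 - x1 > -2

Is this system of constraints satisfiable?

Constraints 3, 9, and 11 give x1 − x2 ≥ -3, x2 − x3 ≥ 3, x3 − x1 ≥ 2.
Adding all 3 inequalities: the left sides telescope to 0, and the right sides sum to (-3) + 3 + 2 = 2. So 0 ≥ 2, which is false.

Unsatisfiable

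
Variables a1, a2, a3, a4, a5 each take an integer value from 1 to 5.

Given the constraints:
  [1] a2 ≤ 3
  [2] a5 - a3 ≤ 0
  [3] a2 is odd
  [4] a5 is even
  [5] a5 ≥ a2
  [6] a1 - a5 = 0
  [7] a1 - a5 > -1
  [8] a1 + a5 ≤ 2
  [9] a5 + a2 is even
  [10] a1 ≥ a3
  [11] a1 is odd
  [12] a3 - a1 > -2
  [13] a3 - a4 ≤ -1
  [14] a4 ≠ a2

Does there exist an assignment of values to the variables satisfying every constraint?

Unsatisfiable

Constraint 4 makes a5 even and constraint 3 makes a2 odd, so a5 + a2 must be odd. Constraint 9 says a5 + a2 is even — contradiction.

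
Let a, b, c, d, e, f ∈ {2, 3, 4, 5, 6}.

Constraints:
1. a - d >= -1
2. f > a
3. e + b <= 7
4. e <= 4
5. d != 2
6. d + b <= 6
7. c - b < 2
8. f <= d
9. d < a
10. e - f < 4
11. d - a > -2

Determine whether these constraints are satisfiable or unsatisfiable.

Constraints 2, 8, and 9 give f ≤ d, d < a, a < f. Chaining: f ≤ d < a < f, which forces f < f — impossible.

Unsatisfiable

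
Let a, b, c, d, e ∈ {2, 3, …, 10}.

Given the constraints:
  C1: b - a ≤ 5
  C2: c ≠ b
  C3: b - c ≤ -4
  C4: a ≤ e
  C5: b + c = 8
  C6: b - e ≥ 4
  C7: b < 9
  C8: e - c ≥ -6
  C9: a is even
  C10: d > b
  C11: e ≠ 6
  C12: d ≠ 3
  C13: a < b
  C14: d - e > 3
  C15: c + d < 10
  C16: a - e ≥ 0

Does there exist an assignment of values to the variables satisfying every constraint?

Unsatisfiable

Constraints 3, 6, and 8 give e − c ≥ -6, c − b ≥ 4, b − e ≥ 4.
Adding all 3 inequalities: the left sides telescope to 0, and the right sides sum to (-6) + 4 + 4 = 2. So 0 ≥ 2, which is false.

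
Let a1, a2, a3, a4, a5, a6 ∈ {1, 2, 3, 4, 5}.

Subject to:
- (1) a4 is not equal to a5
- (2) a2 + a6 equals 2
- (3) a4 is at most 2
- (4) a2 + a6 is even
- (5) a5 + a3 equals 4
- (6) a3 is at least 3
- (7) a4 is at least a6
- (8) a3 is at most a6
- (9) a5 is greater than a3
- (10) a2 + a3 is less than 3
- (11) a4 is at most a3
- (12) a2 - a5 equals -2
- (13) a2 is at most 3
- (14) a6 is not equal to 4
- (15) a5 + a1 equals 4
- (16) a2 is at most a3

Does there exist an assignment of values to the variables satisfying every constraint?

From constraints 6 and 8: a6 ≥ a3 and a3 ≥ 3, so a6 ≥ 3. From constraints 3 and 7: a6 ≤ a4 and a4 ≤ 2, so a6 ≤ 2. But 2 < 3, so no value of a6 works.

Unsatisfiable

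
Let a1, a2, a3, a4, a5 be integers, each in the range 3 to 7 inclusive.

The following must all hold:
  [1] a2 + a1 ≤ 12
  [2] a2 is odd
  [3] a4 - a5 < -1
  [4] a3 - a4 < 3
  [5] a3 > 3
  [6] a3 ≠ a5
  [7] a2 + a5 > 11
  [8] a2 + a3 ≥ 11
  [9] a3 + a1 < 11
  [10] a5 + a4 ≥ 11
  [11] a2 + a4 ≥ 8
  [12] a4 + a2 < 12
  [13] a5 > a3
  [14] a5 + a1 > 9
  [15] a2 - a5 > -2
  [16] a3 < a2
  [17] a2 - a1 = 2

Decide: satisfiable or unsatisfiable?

The assignment a1 = 5, a2 = 7, a3 = 5, a4 = 4, a5 = 7 works:
  constraint 1 holds since a2 + a1 = 12.
  constraint 3 holds since a4 - a5 = -3.
  constraint 4 holds since a3 - a4 = 1.
The rest check out directly.

Satisfiable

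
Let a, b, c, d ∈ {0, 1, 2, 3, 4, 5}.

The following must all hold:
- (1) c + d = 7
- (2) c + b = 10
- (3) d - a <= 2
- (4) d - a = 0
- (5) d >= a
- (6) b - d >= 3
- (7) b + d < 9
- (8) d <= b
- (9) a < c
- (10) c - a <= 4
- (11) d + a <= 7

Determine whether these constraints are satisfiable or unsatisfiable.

Try a = 2, b = 5, c = 5, d = 2.
Check constraint 1: c + d = 7; constraint 2: c + b = 10. The remaining constraints are straightforward to verify.

Satisfiable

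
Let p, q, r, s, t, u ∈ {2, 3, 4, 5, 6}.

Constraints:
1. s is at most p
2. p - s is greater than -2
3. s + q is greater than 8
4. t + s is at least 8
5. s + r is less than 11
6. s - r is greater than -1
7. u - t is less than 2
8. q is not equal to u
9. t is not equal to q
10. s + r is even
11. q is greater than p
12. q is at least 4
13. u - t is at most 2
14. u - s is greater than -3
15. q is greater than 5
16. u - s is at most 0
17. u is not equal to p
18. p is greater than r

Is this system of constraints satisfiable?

Try p = 5, q = 6, r = 4, s = 4, t = 4, u = 4.
Check constraint 2: p - s = 1; constraint 3: s + q = 10. The remaining constraints are straightforward to verify.

Satisfiable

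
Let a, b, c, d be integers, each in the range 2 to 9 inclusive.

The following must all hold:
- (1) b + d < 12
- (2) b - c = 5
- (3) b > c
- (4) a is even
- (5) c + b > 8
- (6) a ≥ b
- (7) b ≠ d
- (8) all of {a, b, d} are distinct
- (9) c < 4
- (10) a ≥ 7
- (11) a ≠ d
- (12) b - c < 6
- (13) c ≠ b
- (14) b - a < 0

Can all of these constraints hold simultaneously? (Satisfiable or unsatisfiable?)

The assignment a = 8, b = 7, c = 2, d = 4 works:
  constraint 1 holds since b + d = 11.
  constraint 2 holds since b - c = 5.
  constraint 5 holds since c + b = 9.
The rest check out directly.

Satisfiable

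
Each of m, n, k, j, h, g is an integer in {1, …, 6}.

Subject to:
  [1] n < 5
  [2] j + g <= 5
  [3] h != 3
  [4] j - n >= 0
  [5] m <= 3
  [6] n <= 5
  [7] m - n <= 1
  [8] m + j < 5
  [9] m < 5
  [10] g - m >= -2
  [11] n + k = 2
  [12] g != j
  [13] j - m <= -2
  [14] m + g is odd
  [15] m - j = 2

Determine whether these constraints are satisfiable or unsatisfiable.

Unsatisfiable

Constraints 4, 7, and 13 give j − n ≥ 0, n − m ≥ -1, m − j ≥ 2.
Adding all 3 inequalities: the left sides telescope to 0, and the right sides sum to 0 + (-1) + 2 = 1. So 0 ≥ 1, which is false.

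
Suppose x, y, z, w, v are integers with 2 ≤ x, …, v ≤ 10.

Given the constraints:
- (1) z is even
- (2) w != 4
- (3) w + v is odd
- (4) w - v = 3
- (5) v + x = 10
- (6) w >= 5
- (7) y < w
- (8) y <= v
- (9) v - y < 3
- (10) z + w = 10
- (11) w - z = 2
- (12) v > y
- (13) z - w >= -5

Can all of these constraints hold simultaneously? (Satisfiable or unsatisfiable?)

Satisfiable

The assignment x = 7, y = 2, z = 4, w = 6, v = 3 works:
  constraint 4 holds since w - v = 3.
  constraint 5 holds since v + x = 10.
The rest check out directly.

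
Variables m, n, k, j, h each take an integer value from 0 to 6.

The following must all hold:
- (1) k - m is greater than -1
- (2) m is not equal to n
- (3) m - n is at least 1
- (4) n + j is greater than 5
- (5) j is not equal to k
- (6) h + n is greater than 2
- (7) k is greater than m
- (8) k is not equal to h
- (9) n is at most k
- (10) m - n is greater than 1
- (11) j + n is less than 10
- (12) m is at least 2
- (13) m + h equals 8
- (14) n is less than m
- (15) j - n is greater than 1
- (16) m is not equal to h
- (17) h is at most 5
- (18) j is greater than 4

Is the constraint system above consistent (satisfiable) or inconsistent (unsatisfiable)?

Satisfiable

One satisfying assignment is m = 5, n = 2, k = 6, j = 5, h = 3.
For the less obvious constraints — constraint 1: k - m = 1; constraint 3: m - n = 3 — and the others hold by inspection.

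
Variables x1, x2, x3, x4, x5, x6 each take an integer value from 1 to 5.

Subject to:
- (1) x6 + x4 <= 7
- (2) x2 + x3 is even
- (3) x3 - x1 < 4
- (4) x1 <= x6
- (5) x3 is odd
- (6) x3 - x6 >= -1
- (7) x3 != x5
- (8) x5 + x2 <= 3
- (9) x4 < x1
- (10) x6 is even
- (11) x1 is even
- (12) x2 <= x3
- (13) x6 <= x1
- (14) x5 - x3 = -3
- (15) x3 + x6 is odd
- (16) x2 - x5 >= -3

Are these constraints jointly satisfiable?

Try x1 = 4, x2 = 1, x3 = 5, x4 = 2, x5 = 2, x6 = 4.
Check constraint 1: x6 + x4 = 6; constraint 3: x3 - x1 = 1; constraint 6: x3 - x6 = 1. The remaining constraints are straightforward to verify.

Satisfiable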